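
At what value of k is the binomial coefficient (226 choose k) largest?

113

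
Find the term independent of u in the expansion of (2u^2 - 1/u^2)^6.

-160

General term: C(6,j)·(2u^2)^j·(-1/u^2)^(6-j), with u-exponent 2j − 2(6−j) = 4j − 12.
Set 4j − 12 = 0: j = 3.
C(6,3) = 20; 2^3 = 8; (-1)^3 = -1.
Coefficient = 20 · 8 · (-1) = -160.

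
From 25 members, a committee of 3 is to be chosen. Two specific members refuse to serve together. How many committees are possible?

All 3-subsets: C(25,3) = 2300. Those containing both fixed elements: C(23,1) = 23.
2300 − 23 = 2277.

2277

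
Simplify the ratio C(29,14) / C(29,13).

C(n,k+1)/C(n,k) = (n−k)/(k+1) = (29−13)/(13+1) = 16/14 = 8/7.

8/7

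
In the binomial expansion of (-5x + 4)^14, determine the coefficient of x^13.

-68359375000

The general term is C(14,j)·(-5x)^j·(4)^(14-j); the x^13 term has j = 13.
C(14,13) = 14.
Coefficient = C(14,13) · (-5)^13 · 4^1 = 14 · (-1220703125) · 4 = -68359375000.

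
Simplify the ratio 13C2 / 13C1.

6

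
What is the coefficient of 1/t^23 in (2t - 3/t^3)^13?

General term: C(13,j)·(2t)^j·(-3/t^3)^(13-j), with t-exponent 1j − 3(13−j) = 4j − 39.
Set 4j − 39 = -23: j = 4.
C(13,4) = 715; 2^4 = 16; (-3)^9 = -19683.
Coefficient = 715 · 16 · (-19683) = -225173520.

-225173520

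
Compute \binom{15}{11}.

1365

C(15,11) = C(15,4) by symmetry.
C(15,4) = (15·14·13·12) / 4! = 32760 / 24 = 1365.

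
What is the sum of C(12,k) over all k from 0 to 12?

4096

The entries of row 12 sum to 2^12 = 4096.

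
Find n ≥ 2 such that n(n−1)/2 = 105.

n(n−1)/2 = 105 ⇒ n(n−1) = 210. Since 15·14 = 210, n = 15.

15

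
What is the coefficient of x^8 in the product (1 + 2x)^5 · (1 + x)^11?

90585

Coefficient of x^8 = Σ_{j} C(5,j)·2^j·C(11,8-j)·1^(8-j) for j from 0 to 5.
= 165 + 3300 + 18480 + 36960 + 26400 + 5280 = 90585.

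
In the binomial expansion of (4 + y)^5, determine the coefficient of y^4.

20

The general term is C(5,j)·(4)^j·(y)^(5-j); the y^4 term has j = 1.
C(5,1) = 5.
Coefficient = C(5,1) · 4^1 = 5 · 4 = 20.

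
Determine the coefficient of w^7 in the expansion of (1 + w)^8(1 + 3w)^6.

Coefficient of w^7 = Σ_{j} C(8,j)·1^j·C(6,7-j)·3^(7-j) for j from 1 to 7.
= 5832 + 40824 + 68040 + 37800 + 7560 + 504 + 8 = 160568.

160568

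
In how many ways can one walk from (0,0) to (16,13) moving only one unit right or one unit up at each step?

67863915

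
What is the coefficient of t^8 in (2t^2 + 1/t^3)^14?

1025024

General term: C(14,j)·(2t^2)^j·(1/t^3)^(14-j), with t-exponent 2j − 3(14−j) = 5j − 42.
Set 5j − 42 = 8: j = 10.
C(14,10) = 1001; 2^10 = 1024; 1^4 = 1.
Coefficient = 1001 · 1024 · 1 = 1025024.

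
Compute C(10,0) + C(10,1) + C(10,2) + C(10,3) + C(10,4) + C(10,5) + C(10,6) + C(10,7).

968

1 + 10 + 45 + 120 + 210 + 252 + 210 + 120 = 968.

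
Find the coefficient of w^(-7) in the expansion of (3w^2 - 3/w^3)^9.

General term: C(9,j)·(3w^2)^j·(-3/w^3)^(9-j), with w-exponent 2j − 3(9−j) = 5j − 27.
Set 5j − 27 = -7: j = 4.
C(9,4) = 126; 3^4 = 81; (-3)^5 = -243.
Coefficient = 126 · 81 · (-243) = -2480058.

-2480058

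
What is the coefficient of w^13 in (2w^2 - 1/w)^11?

General term: C(11,j)·(2w^2)^j·(-1/w)^(11-j), with w-exponent 2j − 1(11−j) = 3j − 11.
Set 3j − 11 = 13: j = 8.
C(11,8) = 165; 2^8 = 256; (-1)^3 = -1.
Coefficient = 165 · 256 · (-1) = -42240.

-42240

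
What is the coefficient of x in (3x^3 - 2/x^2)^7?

General term: C(7,j)·(3x^3)^j·(-2/x^2)^(7-j), with x-exponent 3j − 2(7−j) = 5j − 14.
Set 5j − 14 = 1: j = 3.
C(7,3) = 35; 3^3 = 27; (-2)^4 = 16.
Coefficient = 35 · 27 · 16 = 15120.

15120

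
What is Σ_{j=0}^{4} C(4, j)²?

By Vandermonde's identity, Σ C(4,j)² = C(8,4) = 70.

70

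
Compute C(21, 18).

1330

C(21,18) = C(21,3) by symmetry.
C(21,3) = (21·20·19) / 3! = 7980 / 6 = 1330.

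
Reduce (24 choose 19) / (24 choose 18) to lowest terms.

C(n,k+1)/C(n,k) = (n−k)/(k+1) = (24−18)/(18+1) = 6/19.

6/19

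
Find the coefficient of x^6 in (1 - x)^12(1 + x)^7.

140

Coefficient of x^6 = Σ_{j} C(12,j)·(-1)^j·C(7,6-j)·1^(6-j) for j from 0 to 6.
= 7 + (-252) + 2310 + (-7700) + 10395 + (-5544) + 924 = 140.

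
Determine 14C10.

1001

C(14,10) = C(14,4) by symmetry.
C(14,4) = (14·13·12·11) / 4! = 24024 / 24 = 1001.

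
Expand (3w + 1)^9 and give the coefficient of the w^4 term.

10206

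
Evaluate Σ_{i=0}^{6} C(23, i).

145499

1 + 23 + 253 + 1771 + 8855 + 33649 + 100947 = 145499.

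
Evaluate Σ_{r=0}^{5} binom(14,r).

3473

1 + 14 + 91 + 364 + 1001 + 2002 = 3473.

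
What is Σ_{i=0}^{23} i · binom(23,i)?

Since i·C(23,i) = 23·C(22,i−1), the sum is 23·2^22 = 23·4194304 = 96468992.

96468992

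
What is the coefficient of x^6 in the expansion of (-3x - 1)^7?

The general term is C(7,j)·(-3x)^j·(-1)^(7-j); the x^6 term has j = 6.
C(7,6) = 7.
Coefficient = C(7,6) · (-3)^6 · (-1)^1 = 7 · 729 · (-1) = -5103.

-5103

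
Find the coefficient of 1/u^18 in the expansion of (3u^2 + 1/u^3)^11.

4455

General term: C(11,j)·(3u^2)^j·(1/u^3)^(11-j), with u-exponent 2j − 3(11−j) = 5j − 33.
Set 5j − 33 = -18: j = 3.
C(11,3) = 165; 3^3 = 27; 1^8 = 1.
Coefficient = 165 · 27 · 1 = 4455.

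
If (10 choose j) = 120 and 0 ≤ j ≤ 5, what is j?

C(10,j) increases on 0 ≤ j ≤ 5. C(10,2) = 45 and C(10,3) = 120, so j = 3.

3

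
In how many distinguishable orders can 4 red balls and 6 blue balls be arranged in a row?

210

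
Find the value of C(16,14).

120

C(16,14) = C(16,2) by symmetry.
C(16,2) = (16·15) / 2! = 240 / 2 = 120.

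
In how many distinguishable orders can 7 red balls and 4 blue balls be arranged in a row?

330

Choose positions for the red balls: C(11,7) = 330.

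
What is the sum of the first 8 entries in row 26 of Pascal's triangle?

971712

1 + 26 + 325 + 2600 + 14950 + 65780 + 230230 + 657800 = 971712.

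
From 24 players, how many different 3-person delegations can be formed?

This is C(24,3) = 2024.

2024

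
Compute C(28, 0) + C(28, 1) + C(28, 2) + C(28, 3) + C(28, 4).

1 + 28 + 378 + 3276 + 20475 = 24158.

24158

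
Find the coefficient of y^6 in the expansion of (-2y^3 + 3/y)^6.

General term: C(6,j)·(-2y^3)^j·(3/y)^(6-j), with y-exponent 3j − 1(6−j) = 4j − 6.
Set 4j − 6 = 6: j = 3.
C(6,3) = 20; (-2)^3 = -8; 3^3 = 27.
Coefficient = 20 · (-8) · 27 = -4320.

-4320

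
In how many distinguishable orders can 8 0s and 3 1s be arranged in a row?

165

Choose positions for the 0s: C(11,8) = 165.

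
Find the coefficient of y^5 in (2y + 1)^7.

672

The general term is C(7,j)·(2y)^j·(1)^(7-j); the y^5 term has j = 5.
C(7,5) = 21.
Coefficient = C(7,5) · 2^5 = 21 · 32 = 672.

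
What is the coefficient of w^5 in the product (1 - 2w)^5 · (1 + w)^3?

Coefficient of w^5 = Σ_{j} C(5,j)·(-2)^j·C(3,5-j)·1^(5-j) for j from 2 to 5.
= 40 + (-240) + 240 + (-32) = 8.

8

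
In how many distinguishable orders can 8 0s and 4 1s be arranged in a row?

Choose positions for the 0s: C(12,8) = 495.

495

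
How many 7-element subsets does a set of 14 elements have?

3432

C(14,7) = (14·13·12·11·10·9·8) / 7! = 17297280 / 5040 = 3432.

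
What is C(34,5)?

278256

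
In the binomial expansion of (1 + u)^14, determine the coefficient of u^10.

The general term is C(14,j)·(1)^j·(u)^(14-j); the u^10 term has j = 4.
C(14,4) = 1001.
Coefficient = C(14,4) = 1001.

1001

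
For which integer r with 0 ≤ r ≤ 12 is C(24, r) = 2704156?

C(24,r) increases on 0 ≤ r ≤ 12. C(24,11) = 2496144 and C(24,12) = 2704156, so r = 12.

12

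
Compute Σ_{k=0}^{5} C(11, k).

1024

1 + 11 + 55 + 165 + 330 + 462 = 1024.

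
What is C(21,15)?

54264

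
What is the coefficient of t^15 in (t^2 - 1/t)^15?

General term: C(15,j)·(t^2)^j·(-1/t)^(15-j), with t-exponent 2j − 1(15−j) = 3j − 15.
Set 3j − 15 = 15: j = 10.
C(15,10) = 3003; 1^10 = 1; (-1)^5 = -1.
Coefficient = 3003 · 1 · (-1) = -3003.

-3003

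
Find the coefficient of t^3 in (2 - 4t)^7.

The general term is C(7,j)·(2)^j·(-4t)^(7-j); the t^3 term has j = 4.
C(7,4) = 35.
Coefficient = C(7,4) · 2^4 · (-4)^3 = 35 · 16 · (-64) = -35840.

-35840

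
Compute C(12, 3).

220

C(12,3) = (12·11·10) / 3! = 1320 / 6 = 220.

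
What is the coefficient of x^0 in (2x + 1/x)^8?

1120

General term: C(8,j)·(2x)^j·(1/x)^(8-j), with x-exponent 1j − 1(8−j) = 2j − 8.
Set 2j − 8 = 0: j = 4.
C(8,4) = 70; 2^4 = 16; 1^4 = 1.
Coefficient = 70 · 16 · 1 = 1120.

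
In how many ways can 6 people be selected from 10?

210

This is C(10,6) = 210.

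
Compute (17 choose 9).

C(17,9) = C(17,8) by symmetry.
C(17,8) = (17·16·15·14·13·12·11·10) / 8! = 980179200 / 40320 = 24310.

24310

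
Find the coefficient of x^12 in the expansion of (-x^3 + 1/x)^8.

-56

General term: C(8,j)·(-x^3)^j·(1/x)^(8-j), with x-exponent 3j − 1(8−j) = 4j − 8.
Set 4j − 8 = 12: j = 5.
C(8,5) = 56; (-1)^5 = -1; 1^3 = 1.
Coefficient = 56 · (-1) · 1 = -56.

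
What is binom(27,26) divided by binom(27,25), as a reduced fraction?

1/13

C(n,k+1)/C(n,k) = (n−k)/(k+1) = (27−25)/(25+1) = 2/26 = 1/13.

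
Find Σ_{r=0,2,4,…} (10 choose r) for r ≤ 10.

512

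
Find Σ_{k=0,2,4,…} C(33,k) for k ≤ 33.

4294967296

Even-k terms of row 33 sum to 2^32 = 4294967296.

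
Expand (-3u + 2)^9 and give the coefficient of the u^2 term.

The general term is C(9,j)·(-3u)^j·(2)^(9-j); the u^2 term has j = 2.
C(9,2) = 36.
Coefficient = C(9,2) · (-3)^2 · 2^7 = 36 · 9 · 128 = 41472.

41472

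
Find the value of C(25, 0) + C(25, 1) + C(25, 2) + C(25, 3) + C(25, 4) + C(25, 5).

68406

1 + 25 + 300 + 2300 + 12650 + 53130 = 68406.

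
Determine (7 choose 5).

21

C(7,5) = C(7,2) by symmetry.
C(7,2) = (7·6) / 2! = 42 / 2 = 21.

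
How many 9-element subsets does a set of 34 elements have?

C(34,9) = (34·33·32·31·30·29·28·27·26) / 9! = 19033511777280 / 362880 = 52451256.

52451256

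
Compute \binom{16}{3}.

560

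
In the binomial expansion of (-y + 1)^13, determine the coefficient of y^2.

78

The general term is C(13,j)·(-y)^j·(1)^(13-j); the y^2 term has j = 2.
C(13,2) = 78.
Coefficient = C(13,2) = 78.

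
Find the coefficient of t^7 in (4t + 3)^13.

The general term is C(13,j)·(4t)^j·(3)^(13-j); the t^7 term has j = 7.
C(13,7) = 1716.
Coefficient = C(13,7) · 4^7 · 3^6 = 1716 · 16384 · 729 = 20495794176.

20495794176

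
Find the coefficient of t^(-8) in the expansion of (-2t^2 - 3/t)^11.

-1299078

General term: C(11,j)·(-2t^2)^j·(-3/t)^(11-j), with t-exponent 2j − 1(11−j) = 3j − 11.
Set 3j − 11 = -8: j = 1.
C(11,1) = 11; (-2)^1 = -2; (-3)^10 = 59049.
Coefficient = 11 · (-2) · 59049 = -1299078.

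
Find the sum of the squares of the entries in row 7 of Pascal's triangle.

3432

By Vandermonde's identity, Σ C(7,j)² = C(14,7) = 3432.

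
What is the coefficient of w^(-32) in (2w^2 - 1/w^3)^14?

364

General term: C(14,j)·(2w^2)^j·(-1/w^3)^(14-j), with w-exponent 2j − 3(14−j) = 5j − 42.
Set 5j − 42 = -32: j = 2.
C(14,2) = 91; 2^2 = 4; (-1)^12 = 1.
Coefficient = 91 · 4 · 1 = 364.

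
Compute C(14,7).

3432

C(14,7) = (14·13·12·11·10·9·8) / 7! = 17297280 / 5040 = 3432.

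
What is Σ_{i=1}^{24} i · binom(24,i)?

201326592

Differentiating (1+x)^24 and setting x=1: Σ i·C(24,i) = 24·2^23 = 201326592.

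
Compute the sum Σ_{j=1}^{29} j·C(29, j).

Since j·C(29,j) = 29·C(28,j−1), the sum is 29·2^28 = 29·268435456 = 7784628224.

7784628224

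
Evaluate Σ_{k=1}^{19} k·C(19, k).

4980736

Since k·C(19,k) = 19·C(18,k−1), the sum is 19·2^18 = 19·262144 = 4980736.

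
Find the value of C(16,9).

11440

C(16,9) = C(16,7) by symmetry.
C(16,7) = (16·15·14·13·12·11·10) / 7! = 57657600 / 5040 = 11440.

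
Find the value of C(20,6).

38760

C(20,6) = (20·19·18·17·16·15) / 6! = 27907200 / 720 = 38760.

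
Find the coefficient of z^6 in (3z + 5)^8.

The general term is C(8,j)·(3z)^j·(5)^(8-j); the z^6 term has j = 6.
C(8,6) = 28.
Coefficient = C(8,6) · 3^6 · 5^2 = 28 · 729 · 25 = 510300.

510300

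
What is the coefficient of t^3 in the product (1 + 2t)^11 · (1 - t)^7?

Coefficient of t^3 = Σ_{j} C(11,j)·2^j·C(7,3-j)·(-1)^(3-j) for j from 0 to 3.
= (-35) + 462 + (-1540) + 1320 = 207.

207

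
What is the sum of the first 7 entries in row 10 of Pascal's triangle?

1 + 10 + 45 + 120 + 210 + 252 + 210 = 848.

848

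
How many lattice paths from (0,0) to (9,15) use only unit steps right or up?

Each path is a sequence of 24 steps with 9 rights: C(24,9) = 1307504.

1307504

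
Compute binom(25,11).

4457400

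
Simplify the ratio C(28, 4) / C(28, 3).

25/4

C(n,k+1)/C(n,k) = (n−k)/(k+1) = (28−3)/(3+1) = 25/4.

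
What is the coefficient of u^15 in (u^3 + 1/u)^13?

1716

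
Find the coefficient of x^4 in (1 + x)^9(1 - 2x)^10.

Coefficient of x^4 = Σ_{j} C(9,j)·1^j·C(10,4-j)·(-2)^(4-j) for j from 0 to 4.
= 3360 + (-8640) + 6480 + (-1680) + 126 = -354.

-354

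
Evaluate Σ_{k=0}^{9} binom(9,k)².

By Vandermonde's identity, Σ C(9,k)² = C(18,9) = 48620.

48620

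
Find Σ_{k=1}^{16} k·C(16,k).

Since k·C(16,k) = 16·C(15,k−1), the sum is 16·2^15 = 16·32768 = 524288.

524288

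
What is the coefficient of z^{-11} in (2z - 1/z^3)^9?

-2016

General term: C(9,j)·(2z)^j·(-1/z^3)^(9-j), with z-exponent 1j − 3(9−j) = 4j − 27.
Set 4j − 27 = -11: j = 4.
C(9,4) = 126; 2^4 = 16; (-1)^5 = -1.
Coefficient = 126 · 16 · (-1) = -2016.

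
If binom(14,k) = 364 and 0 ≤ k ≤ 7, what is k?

C(14,k) increases on 0 ≤ k ≤ 7. C(14,2) = 91 and C(14,3) = 364, so k = 3.

3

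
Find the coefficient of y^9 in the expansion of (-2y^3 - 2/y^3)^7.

General term: C(7,j)·(-2y^3)^j·(-2/y^3)^(7-j), with y-exponent 3j − 3(7−j) = 6j − 21.
Set 6j − 21 = 9: j = 5.
C(7,5) = 21; (-2)^5 = -32; (-2)^2 = 4.
Coefficient = 21 · (-32) · 4 = -2688.

-2688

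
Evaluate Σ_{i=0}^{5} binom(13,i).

2380

1 + 13 + 78 + 286 + 715 + 1287 = 2380.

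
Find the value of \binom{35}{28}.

C(35,28) = C(35,7) by symmetry.
C(35,7) = (35·34·33·32·31·30·29) / 7! = 33891580800 / 5040 = 6724520.

6724520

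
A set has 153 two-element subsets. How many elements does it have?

n(n−1)/2 = 153 ⇒ n(n−1) = 306. Since 18·17 = 306, n = 18.

18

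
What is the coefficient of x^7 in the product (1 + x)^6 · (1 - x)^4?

Coefficient of x^7 = Σ_{j} C(6,j)·1^j·C(4,7-j)·(-1)^(7-j) for j from 3 to 6.
= 20 + (-60) + 36 + (-4) = -8.

-8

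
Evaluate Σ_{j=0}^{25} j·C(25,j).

Differentiating (1+x)^25 and setting x=1: Σ j·C(25,j) = 25·2^24 = 419430400.

419430400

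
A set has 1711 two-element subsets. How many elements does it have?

n(n−1)/2 = 1711 ⇒ n(n−1) = 3422. Since 59·58 = 3422, n = 59.

59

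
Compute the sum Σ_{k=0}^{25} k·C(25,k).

Since k·C(25,k) = 25·C(24,k−1), the sum is 25·2^24 = 25·16777216 = 419430400.

419430400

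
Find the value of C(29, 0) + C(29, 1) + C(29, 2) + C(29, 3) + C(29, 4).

27841

1 + 29 + 406 + 3654 + 23751 = 27841.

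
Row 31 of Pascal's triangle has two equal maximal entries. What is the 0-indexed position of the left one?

For odd n = 31, C(31,r) peaks at r = (n−1)/2 and (n+1)/2; the lower is 15.

15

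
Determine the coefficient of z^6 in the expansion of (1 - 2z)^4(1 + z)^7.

Coefficient of z^6 = Σ_{j} C(4,j)·(-2)^j·C(7,6-j)·1^(6-j) for j from 0 to 4.
= 7 + (-168) + 840 + (-1120) + 336 = -105.

-105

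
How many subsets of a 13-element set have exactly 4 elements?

Choose the 4 positions: C(13,4) = 715.

715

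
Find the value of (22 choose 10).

646646

C(22,10) = (22·21·20·19·18·17·16·15·14·13) / 10! = 2346549004800 / 3628800 = 646646.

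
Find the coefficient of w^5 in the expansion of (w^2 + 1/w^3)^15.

3003

General term: C(15,j)·(w^2)^j·(1/w^3)^(15-j), with w-exponent 2j − 3(15−j) = 5j − 45.
Set 5j − 45 = 5: j = 10.
C(15,10) = 3003; 1^10 = 1; 1^5 = 1.
Coefficient = 3003 · 1 · 1 = 3003.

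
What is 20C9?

C(20,9) = (20·19·18·17·16·15·14·13·12) / 9! = 60949324800 / 362880 = 167960.

167960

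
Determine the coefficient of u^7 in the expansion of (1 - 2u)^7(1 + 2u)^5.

Coefficient of u^7 = Σ_{j} C(7,j)·(-2)^j·C(5,7-j)·2^(7-j) for j from 2 to 7.
= 2688 + (-22400) + 44800 + (-26880) + 4480 + (-128) = 2560.

2560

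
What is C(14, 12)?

91

C(14,12) = C(14,2) by symmetry.
C(14,2) = (14·13) / 2! = 182 / 2 = 91.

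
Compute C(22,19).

C(22,19) = C(22,3) by symmetry.
C(22,3) = (22·21·20) / 3! = 9240 / 6 = 1540.

1540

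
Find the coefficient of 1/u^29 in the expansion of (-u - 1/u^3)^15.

-1365

General term: C(15,j)·(-u)^j·(-1/u^3)^(15-j), with u-exponent 1j − 3(15−j) = 4j − 45.
Set 4j − 45 = -29: j = 4.
C(15,4) = 1365; (-1)^4 = 1; (-1)^11 = -1.
Coefficient = 1365 · 1 · (-1) = -1365.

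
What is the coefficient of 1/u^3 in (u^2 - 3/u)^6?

-1458

General term: C(6,j)·(u^2)^j·(-3/u)^(6-j), with u-exponent 2j − 1(6−j) = 3j − 6.
Set 3j − 6 = -3: j = 1.
C(6,1) = 6; 1^1 = 1; (-3)^5 = -243.
Coefficient = 6 · 1 · (-243) = -1458.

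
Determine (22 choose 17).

C(22,17) = C(22,5) by symmetry.
C(22,5) = (22·21·20·19·18) / 5! = 3160080 / 120 = 26334.

26334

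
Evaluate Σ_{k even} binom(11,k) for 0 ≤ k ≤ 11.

Even-k terms of row 11 sum to 2^10 = 1024.

1024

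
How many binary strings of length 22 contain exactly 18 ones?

7315

Choose the 18 positions: C(22,18) = 7315.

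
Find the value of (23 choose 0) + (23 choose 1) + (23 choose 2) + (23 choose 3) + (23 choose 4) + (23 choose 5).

44552

1 + 23 + 253 + 1771 + 8855 + 33649 = 44552.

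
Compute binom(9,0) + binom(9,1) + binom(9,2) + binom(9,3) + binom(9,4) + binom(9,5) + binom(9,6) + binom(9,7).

1 + 9 + 36 + 84 + 126 + 126 + 84 + 36 = 502.

502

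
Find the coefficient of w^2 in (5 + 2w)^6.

37500

The general term is C(6,j)·(5)^j·(2w)^(6-j); the w^2 term has j = 4.
C(6,4) = 15.
Coefficient = C(6,4) · 5^4 · 2^2 = 15 · 625 · 4 = 37500.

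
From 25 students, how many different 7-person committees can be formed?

This is C(25,7) = 480700.

480700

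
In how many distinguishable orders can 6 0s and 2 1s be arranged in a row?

Choose positions for the 0s: C(8,6) = 28.

28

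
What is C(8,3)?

C(8,3) = (8·7·6) / 3! = 336 / 6 = 56.

56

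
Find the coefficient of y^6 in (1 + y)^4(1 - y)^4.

Coefficient of y^6 = Σ_{j} C(4,j)·1^j·C(4,6-j)·(-1)^(6-j) for j from 2 to 4.
= 6 + (-16) + 6 = -4.

-4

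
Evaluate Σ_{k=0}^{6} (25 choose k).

1 + 25 + 300 + 2300 + 12650 + 53130 + 177100 = 245506.

245506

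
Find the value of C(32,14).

C(32,14) = (32·31·30·29·28·27·26·25·24·23·22·21·20·19) / 14! = 41098950018846720000 / 87178291200 = 471435600.

471435600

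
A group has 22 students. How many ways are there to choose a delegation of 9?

497420

This is C(22,9) = 497420.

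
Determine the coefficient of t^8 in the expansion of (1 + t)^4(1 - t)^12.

198

Coefficient of t^8 = Σ_{j} C(4,j)·1^j·C(12,8-j)·(-1)^(8-j) for j from 0 to 4.
= 495 + (-3168) + 5544 + (-3168) + 495 = 198.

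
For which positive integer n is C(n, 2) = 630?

36

n(n−1)/2 = 630 ⇒ n(n−1) = 1260. Since 36·35 = 1260, n = 36.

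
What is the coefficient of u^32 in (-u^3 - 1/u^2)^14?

91

General term: C(14,j)·(-u^3)^j·(-1/u^2)^(14-j), with u-exponent 3j − 2(14−j) = 5j − 28.
Set 5j − 28 = 32: j = 12.
C(14,12) = 91; (-1)^12 = 1; (-1)^2 = 1.
Coefficient = 91 · 1 · 1 = 91.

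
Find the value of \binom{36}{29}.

8347680

C(36,29) = C(36,7) by symmetry.
C(36,7) = (36·35·34·33·32·31·30) / 7! = 42072307200 / 5040 = 8347680.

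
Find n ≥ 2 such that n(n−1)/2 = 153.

n(n−1)/2 = 153 ⇒ n(n−1) = 306. Since 18·17 = 306, n = 18.

18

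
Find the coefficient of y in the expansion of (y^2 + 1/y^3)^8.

56

General term: C(8,j)·(y^2)^j·(1/y^3)^(8-j), with y-exponent 2j − 3(8−j) = 5j − 24.
Set 5j − 24 = 1: j = 5.
C(8,5) = 56; 1^5 = 1; 1^3 = 1.
Coefficient = 56 · 1 · 1 = 56.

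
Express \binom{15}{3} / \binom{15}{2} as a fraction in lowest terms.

13/3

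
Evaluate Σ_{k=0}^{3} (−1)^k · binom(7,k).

-20

The partial alternating sum Σ_{k=0}^{3} (−1)^k C(7,k) = (−1)^3 C(6,3) = -20.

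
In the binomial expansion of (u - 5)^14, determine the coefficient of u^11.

-45500

The general term is C(14,j)·(u)^j·(-5)^(14-j); the u^11 term has j = 11.
C(14,11) = 364.
Coefficient = C(14,11) · (-5)^3 = 364 · (-125) = -45500.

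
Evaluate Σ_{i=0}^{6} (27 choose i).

1 + 27 + 351 + 2925 + 17550 + 80730 + 296010 = 397594.

397594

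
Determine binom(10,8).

45

C(10,8) = C(10,2) by symmetry.
C(10,2) = (10·9) / 2! = 90 / 2 = 45.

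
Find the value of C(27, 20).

888030

C(27,20) = C(27,7) by symmetry.
C(27,7) = (27·26·25·24·23·22·21) / 7! = 4475671200 / 5040 = 888030.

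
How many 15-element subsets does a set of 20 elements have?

15504

C(20,15) = C(20,5) by symmetry.
C(20,5) = (20·19·18·17·16) / 5! = 1860480 / 120 = 15504.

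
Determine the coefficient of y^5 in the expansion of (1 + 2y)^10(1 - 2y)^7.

Coefficient of y^5 = Σ_{j} C(10,j)·2^j·C(7,5-j)·(-2)^(5-j) for j from 0 to 5.
= (-672) + 11200 + (-50400) + 80640 + (-47040) + 8064 = 1792.

1792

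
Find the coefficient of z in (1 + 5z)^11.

The general term is C(11,j)·(1)^j·(5z)^(11-j); the z^1 term has j = 10.
C(11,10) = 11.
Coefficient = C(11,10) · 5^1 = 11 · 5 = 55.

55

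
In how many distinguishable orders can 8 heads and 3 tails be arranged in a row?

165

Choose positions for the heads: C(11,8) = 165.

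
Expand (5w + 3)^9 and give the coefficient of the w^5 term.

31893750

The general term is C(9,j)·(5w)^j·(3)^(9-j); the w^5 term has j = 5.
C(9,5) = 126.
Coefficient = C(9,5) · 5^5 · 3^4 = 126 · 3125 · 81 = 31893750.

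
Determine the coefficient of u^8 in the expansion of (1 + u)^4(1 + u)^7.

Coefficient of u^8 = Σ_{j} C(4,j)·C(7,8-j) for j from 1 to 4.
= 4 + 42 + 84 + 35 = 165.

165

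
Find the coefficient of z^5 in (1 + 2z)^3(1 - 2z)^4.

Coefficient of z^5 = Σ_{j} C(3,j)·2^j·C(4,5-j)·(-2)^(5-j) for j from 1 to 3.
= 96 + (-384) + 192 = -96.

-96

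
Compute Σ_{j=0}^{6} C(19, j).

43796

1 + 19 + 171 + 969 + 3876 + 11628 + 27132 = 43796.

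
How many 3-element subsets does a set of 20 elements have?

C(20,3) = (20·19·18) / 3! = 6840 / 6 = 1140.

1140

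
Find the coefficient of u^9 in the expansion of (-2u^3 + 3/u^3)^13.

General term: C(13,j)·(-2u^3)^j·(3/u^3)^(13-j), with u-exponent 3j − 3(13−j) = 6j − 39.
Set 6j − 39 = 9: j = 8.
C(13,8) = 1287; (-2)^8 = 256; 3^5 = 243.
Coefficient = 1287 · 256 · 243 = 80061696.

80061696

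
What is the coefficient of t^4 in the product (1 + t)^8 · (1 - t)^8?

Coefficient of t^4 = Σ_{j} C(8,j)·1^j·C(8,4-j)·(-1)^(4-j) for j from 0 to 4.
= 70 + (-448) + 784 + (-448) + 70 = 28.

28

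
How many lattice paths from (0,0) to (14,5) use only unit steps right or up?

Each path is a sequence of 19 steps with 14 rights: C(19,14) = 11628.

11628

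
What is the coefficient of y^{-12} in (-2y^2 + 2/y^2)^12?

General term: C(12,j)·(-2y^2)^j·(2/y^2)^(12-j), with y-exponent 2j − 2(12−j) = 4j − 24.
Set 4j − 24 = -12: j = 3.
C(12,3) = 220; (-2)^3 = -8; 2^9 = 512.
Coefficient = 220 · (-8) · 512 = -901120.

-901120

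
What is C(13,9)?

C(13,9) = C(13,4) by symmetry.
C(13,4) = (13·12·11·10) / 4! = 17160 / 24 = 715.

715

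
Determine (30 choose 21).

14307150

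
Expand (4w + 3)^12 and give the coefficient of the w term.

8503056

The general term is C(12,j)·(4w)^j·(3)^(12-j); the w^1 term has j = 1.
C(12,1) = 12.
Coefficient = C(12,1) · 4^1 · 3^11 = 12 · 4 · 177147 = 8503056.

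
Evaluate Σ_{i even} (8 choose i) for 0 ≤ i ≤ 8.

Half of (1+1)^8 + (1−1)^8 gives the even-index sum: 2^7 = 128.

128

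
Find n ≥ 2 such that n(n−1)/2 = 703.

38

n(n−1)/2 = 703 ⇒ n(n−1) = 1406. Since 38·37 = 1406, n = 38.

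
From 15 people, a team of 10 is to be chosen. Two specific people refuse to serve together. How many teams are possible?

1716

All 10-subsets: C(15,10) = 3003. Those containing both fixed elements: C(13,8) = 1287.
3003 − 1287 = 1716.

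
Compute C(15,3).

C(15,3) = (15·14·13) / 3! = 2730 / 6 = 455.

455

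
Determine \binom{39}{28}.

1676056044

C(39,28) = C(39,11) by symmetry.
C(39,11) = (39·38·37·36·35·34·33·32·31·30·29) / 11! = 66902793897139200 / 39916800 = 1676056044.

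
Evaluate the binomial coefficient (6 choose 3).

20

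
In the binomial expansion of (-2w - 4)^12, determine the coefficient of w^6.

242221056

The general term is C(12,j)·(-2w)^j·(-4)^(12-j); the w^6 term has j = 6.
C(12,6) = 924.
Coefficient = C(12,6) · (-2)^6 · (-4)^6 = 924 · 64 · 4096 = 242221056.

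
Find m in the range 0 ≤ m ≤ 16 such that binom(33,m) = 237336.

C(33,m) increases on 0 ≤ m ≤ 16. C(33,4) = 40920 and C(33,5) = 237336, so m = 5.

5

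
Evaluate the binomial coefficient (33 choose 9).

38567100

C(33,9) = (33·32·31·30·29·28·27·26·25) / 9! = 13995229248000 / 362880 = 38567100.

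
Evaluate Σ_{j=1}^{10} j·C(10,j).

5120

Differentiating (1+x)^10 and setting x=1: Σ j·C(10,j) = 10·2^9 = 5120.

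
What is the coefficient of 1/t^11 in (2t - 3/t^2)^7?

10206

General term: C(7,j)·(2t)^j·(-3/t^2)^(7-j), with t-exponent 1j − 2(7−j) = 3j − 14.
Set 3j − 14 = -11: j = 1.
C(7,1) = 7; 2^1 = 2; (-3)^6 = 729.
Coefficient = 7 · 2 · 729 = 10206.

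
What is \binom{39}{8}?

61523748

C(39,8) = (39·38·37·36·35·34·33·32) / 8! = 2480637519360 / 40320 = 61523748.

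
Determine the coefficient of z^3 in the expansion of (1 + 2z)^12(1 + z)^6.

Coefficient of z^3 = Σ_{j} C(12,j)·2^j·C(6,3-j)·1^(3-j) for j from 0 to 3.
= 20 + 360 + 1584 + 1760 = 3724.

3724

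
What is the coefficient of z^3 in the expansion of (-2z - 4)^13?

The general term is C(13,j)·(-2z)^j·(-4)^(13-j); the z^3 term has j = 3.
C(13,3) = 286.
Coefficient = C(13,3) · (-2)^3 · (-4)^10 = 286 · (-8) · 1048576 = -2399141888.

-2399141888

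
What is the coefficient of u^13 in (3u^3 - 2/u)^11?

-10777536

General term: C(11,j)·(3u^3)^j·(-2/u)^(11-j), with u-exponent 3j − 1(11−j) = 4j − 11.
Set 4j − 11 = 13: j = 6.
C(11,6) = 462; 3^6 = 729; (-2)^5 = -32.
Coefficient = 462 · 729 · (-32) = -10777536.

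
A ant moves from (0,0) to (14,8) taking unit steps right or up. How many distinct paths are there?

Each path is a sequence of 22 steps with 14 rights: C(22,14) = 319770.

319770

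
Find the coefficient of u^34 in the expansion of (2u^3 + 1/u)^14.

General term: C(14,j)·(2u^3)^j·(1/u)^(14-j), with u-exponent 3j − 1(14−j) = 4j − 14.
Set 4j − 14 = 34: j = 12.
C(14,12) = 91; 2^12 = 4096; 1^2 = 1.
Coefficient = 91 · 4096 · 1 = 372736.

372736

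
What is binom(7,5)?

21

C(7,5) = C(7,2) by symmetry.
C(7,2) = (7·6) / 2! = 42 / 2 = 21.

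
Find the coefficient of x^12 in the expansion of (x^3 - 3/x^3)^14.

General term: C(14,j)·(x^3)^j·(-3/x^3)^(14-j), with x-exponent 3j − 3(14−j) = 6j − 42.
Set 6j − 42 = 12: j = 9.
C(14,9) = 2002; 1^9 = 1; (-3)^5 = -243.
Coefficient = 2002 · 1 · (-243) = -486486.

-486486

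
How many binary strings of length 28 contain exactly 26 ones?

Choose the 26 positions: C(28,26) = 378.

378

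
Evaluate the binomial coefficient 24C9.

C(24,9) = (24·23·22·21·20·19·18·17·16) / 9! = 474467051520 / 362880 = 1307504.

1307504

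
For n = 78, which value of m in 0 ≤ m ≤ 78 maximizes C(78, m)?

C(78,m) is maximized at m = 78/2 = 39.

39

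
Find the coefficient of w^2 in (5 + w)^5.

1250

The general term is C(5,j)·(5)^j·(w)^(5-j); the w^2 term has j = 3.
C(5,3) = 10.
Coefficient = C(5,3) · 5^3 = 10 · 125 = 1250.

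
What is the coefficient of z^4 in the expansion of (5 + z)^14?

9775390625

The general term is C(14,j)·(5)^j·(z)^(14-j); the z^4 term has j = 10.
C(14,10) = 1001.
Coefficient = C(14,10) · 5^10 = 1001 · 9765625 = 9775390625.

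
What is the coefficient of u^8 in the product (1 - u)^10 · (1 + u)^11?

Coefficient of u^8 = Σ_{j} C(10,j)·(-1)^j·C(11,8-j)·1^(8-j) for j from 0 to 8.
= 165 + (-3300) + 20790 + (-55440) + 69300 + (-41580) + 11550 + (-1320) + 45 = 210.

210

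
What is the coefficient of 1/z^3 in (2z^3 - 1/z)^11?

-220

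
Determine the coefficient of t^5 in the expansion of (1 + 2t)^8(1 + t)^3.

6608

Coefficient of t^5 = Σ_{j} C(8,j)·2^j·C(3,5-j)·1^(5-j) for j from 2 to 5.
= 112 + 1344 + 3360 + 1792 = 6608.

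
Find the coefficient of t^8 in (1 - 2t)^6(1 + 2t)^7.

3840

Coefficient of t^8 = Σ_{j} C(6,j)·(-2)^j·C(7,8-j)·2^(8-j) for j from 1 to 6.
= (-1536) + 26880 + (-107520) + 134400 + (-53760) + 5376 = 3840.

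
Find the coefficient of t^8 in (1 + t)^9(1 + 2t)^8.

Coefficient of t^8 = Σ_{j} C(9,j)·1^j·C(8,8-j)·2^(8-j) for j from 0 to 8.
= 256 + 9216 + 64512 + 150528 + 141120 + 56448 + 9408 + 576 + 9 = 432073.

432073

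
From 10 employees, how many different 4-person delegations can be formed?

210

This is C(10,4) = 210.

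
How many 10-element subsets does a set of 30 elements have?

30045015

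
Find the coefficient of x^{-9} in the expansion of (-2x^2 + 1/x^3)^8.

-448

General term: C(8,j)·(-2x^2)^j·(1/x^3)^(8-j), with x-exponent 2j − 3(8−j) = 5j − 24.
Set 5j − 24 = -9: j = 3.
C(8,3) = 56; (-2)^3 = -8; 1^5 = 1.
Coefficient = 56 · (-8) · 1 = -448.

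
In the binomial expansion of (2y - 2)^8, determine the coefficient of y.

The general term is C(8,j)·(2y)^j·(-2)^(8-j); the y^1 term has j = 1.
C(8,1) = 8.
Coefficient = C(8,1) · 2^1 · (-2)^7 = 8 · 2 · (-128) = -2048.

-2048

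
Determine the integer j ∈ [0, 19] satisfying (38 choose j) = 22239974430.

16

C(38,j) increases on 0 ≤ j ≤ 19. C(38,15) = 15471286560 and C(38,16) = 22239974430, so j = 16.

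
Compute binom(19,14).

C(19,14) = C(19,5) by symmetry.
C(19,5) = (19·18·17·16·15) / 5! = 1395360 / 120 = 11628.

11628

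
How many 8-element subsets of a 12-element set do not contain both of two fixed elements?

All 8-subsets: C(12,8) = 495. Those containing both fixed elements: C(10,6) = 210.
495 − 210 = 285.

285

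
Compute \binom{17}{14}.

680

C(17,14) = C(17,3) by symmetry.
C(17,3) = (17·16·15) / 3! = 4080 / 6 = 680.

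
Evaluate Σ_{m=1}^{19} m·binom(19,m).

4980736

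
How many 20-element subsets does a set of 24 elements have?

10626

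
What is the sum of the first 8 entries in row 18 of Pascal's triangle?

1 + 18 + 153 + 816 + 3060 + 8568 + 18564 + 31824 = 63004.

63004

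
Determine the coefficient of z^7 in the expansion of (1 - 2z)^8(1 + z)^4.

Coefficient of z^7 = Σ_{j} C(8,j)·(-2)^j·C(4,7-j)·1^(7-j) for j from 3 to 7.
= (-448) + 4480 + (-10752) + 7168 + (-1024) = -576.

-576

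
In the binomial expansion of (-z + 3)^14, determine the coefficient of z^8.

The general term is C(14,j)·(-z)^j·(3)^(14-j); the z^8 term has j = 8.
C(14,8) = 3003.
Coefficient = C(14,8) · 3^6 = 3003 · 729 = 2189187.

2189187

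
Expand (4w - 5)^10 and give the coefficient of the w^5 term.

The general term is C(10,j)·(4w)^j·(-5)^(10-j); the w^5 term has j = 5.
C(10,5) = 252.
Coefficient = C(10,5) · 4^5 · (-5)^5 = 252 · 1024 · (-3125) = -806400000.

-806400000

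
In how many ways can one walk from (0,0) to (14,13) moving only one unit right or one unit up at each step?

20058300

Each path is a sequence of 27 steps with 14 rights: C(27,14) = 20058300.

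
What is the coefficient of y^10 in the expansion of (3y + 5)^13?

The general term is C(13,j)·(3y)^j·(5)^(13-j); the y^10 term has j = 10.
C(13,10) = 286.
Coefficient = C(13,10) · 3^10 · 5^3 = 286 · 59049 · 125 = 2111001750.

2111001750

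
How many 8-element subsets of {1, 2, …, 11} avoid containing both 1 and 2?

81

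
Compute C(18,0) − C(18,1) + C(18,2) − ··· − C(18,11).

The partial alternating sum Σ_{k=0}^{11} (−1)^k C(18,k) = (−1)^11 C(17,11) = -12376.

-12376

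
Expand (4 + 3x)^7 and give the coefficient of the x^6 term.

The general term is C(7,j)·(4)^j·(3x)^(7-j); the x^6 term has j = 1.
C(7,1) = 7.
Coefficient = C(7,1) · 4^1 · 3^6 = 7 · 4 · 729 = 20412.

20412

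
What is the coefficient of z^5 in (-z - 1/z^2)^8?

8

General term: C(8,j)·(-z)^j·(-1/z^2)^(8-j), with z-exponent 1j − 2(8−j) = 3j − 16.
Set 3j − 16 = 5: j = 7.
C(8,7) = 8; (-1)^7 = -1; (-1)^1 = -1.
Coefficient = 8 · (-1) · (-1) = 8.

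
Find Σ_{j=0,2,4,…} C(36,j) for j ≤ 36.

34359738368

Half of (1+1)^36 + (1−1)^36 gives the even-index sum: 2^35 = 34359738368.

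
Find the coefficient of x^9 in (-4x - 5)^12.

The general term is C(12,j)·(-4x)^j·(-5)^(12-j); the x^9 term has j = 9.
C(12,9) = 220.
Coefficient = C(12,9) · (-4)^9 · (-5)^3 = 220 · (-262144) · (-125) = 7208960000.

7208960000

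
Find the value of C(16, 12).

C(16,12) = C(16,4) by symmetry.
C(16,4) = (16·15·14·13) / 4! = 43680 / 24 = 1820.

1820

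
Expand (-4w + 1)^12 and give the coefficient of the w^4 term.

The general term is C(12,j)·(-4w)^j·(1)^(12-j); the w^4 term has j = 4.
C(12,4) = 495.
Coefficient = C(12,4) · (-4)^4 = 495 · 256 = 126720.

126720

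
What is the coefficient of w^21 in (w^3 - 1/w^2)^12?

General term: C(12,j)·(w^3)^j·(-1/w^2)^(12-j), with w-exponent 3j − 2(12−j) = 5j − 24.
Set 5j − 24 = 21: j = 9.
C(12,9) = 220; 1^9 = 1; (-1)^3 = -1.
Coefficient = 220 · 1 · (-1) = -220.

-220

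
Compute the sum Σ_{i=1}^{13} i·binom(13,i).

53248

Since i·C(13,i) = 13·C(12,i−1), the sum is 13·2^12 = 13·4096 = 53248.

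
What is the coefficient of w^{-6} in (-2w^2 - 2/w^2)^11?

-675840

General term: C(11,j)·(-2w^2)^j·(-2/w^2)^(11-j), with w-exponent 2j − 2(11−j) = 4j − 22.
Set 4j − 22 = -6: j = 4.
C(11,4) = 330; (-2)^4 = 16; (-2)^7 = -128.
Coefficient = 330 · 16 · (-128) = -675840.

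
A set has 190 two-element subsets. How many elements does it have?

n(n−1)/2 = 190 ⇒ n(n−1) = 380. Since 20·19 = 380, n = 20.

20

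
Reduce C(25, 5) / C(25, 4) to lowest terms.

C(n,k+1)/C(n,k) = (n−k)/(k+1) = (25−4)/(4+1) = 21/5.

21/5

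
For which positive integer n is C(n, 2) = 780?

40

n(n−1)/2 = 780 ⇒ n(n−1) = 1560. Since 40·39 = 1560, n = 40.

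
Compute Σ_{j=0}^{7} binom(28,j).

1683218

1 + 28 + 378 + 3276 + 20475 + 98280 + 376740 + 1184040 = 1683218.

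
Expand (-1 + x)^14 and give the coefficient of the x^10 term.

The general term is C(14,j)·(-1)^j·(x)^(14-j); the x^10 term has j = 4.
C(14,4) = 1001.
Coefficient = C(14,4) = 1001.

1001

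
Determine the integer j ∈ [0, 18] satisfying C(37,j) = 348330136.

C(37,j) increases on 0 ≤ j ≤ 18. C(37,9) = 124403620 and C(37,10) = 348330136, so j = 10.

10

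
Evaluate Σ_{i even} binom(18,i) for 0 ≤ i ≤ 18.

131072

Half of (1+1)^18 + (1−1)^18 gives the even-index sum: 2^17 = 131072.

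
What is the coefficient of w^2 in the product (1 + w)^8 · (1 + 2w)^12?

484

Coefficient of w^2 = Σ_{j} C(8,j)·1^j·C(12,2-j)·2^(2-j) for j from 0 to 2.
= 264 + 192 + 28 = 484.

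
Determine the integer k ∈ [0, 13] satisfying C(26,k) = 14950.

4

C(26,k) increases on 0 ≤ k ≤ 13. C(26,3) = 2600 and C(26,4) = 14950, so k = 4.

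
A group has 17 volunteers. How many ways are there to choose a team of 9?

24310

This is C(17,9) = 24310.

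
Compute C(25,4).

C(25,4) = (25·24·23·22) / 4! = 303600 / 24 = 12650.

12650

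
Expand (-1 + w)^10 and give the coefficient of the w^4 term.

210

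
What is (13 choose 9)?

715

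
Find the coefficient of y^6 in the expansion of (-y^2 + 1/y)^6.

15

General term: C(6,j)·(-y^2)^j·(1/y)^(6-j), with y-exponent 2j − 1(6−j) = 3j − 6.
Set 3j − 6 = 6: j = 4.
C(6,4) = 15; (-1)^4 = 1; 1^2 = 1.
Coefficient = 15 · 1 · 1 = 15.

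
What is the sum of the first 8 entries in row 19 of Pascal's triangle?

1 + 19 + 171 + 969 + 3876 + 11628 + 27132 + 50388 = 94184.

94184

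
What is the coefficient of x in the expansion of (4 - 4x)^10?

The general term is C(10,j)·(4)^j·(-4x)^(10-j); the x^1 term has j = 9.
C(10,9) = 10.
Coefficient = C(10,9) · 4^9 · (-4)^1 = 10 · 262144 · (-4) = -10485760.

-10485760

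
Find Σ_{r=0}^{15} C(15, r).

Setting x = 1 in (1+x)^15 gives Σ C(15,r) = 2^15 = 32768.

32768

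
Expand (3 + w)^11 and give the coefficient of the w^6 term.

The general term is C(11,j)·(3)^j·(w)^(11-j); the w^6 term has j = 5.
C(11,5) = 462.
Coefficient = C(11,5) · 3^5 = 462 · 243 = 112266.

112266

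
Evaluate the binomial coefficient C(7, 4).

C(7,4) = C(7,3) by symmetry.
C(7,3) = (7·6·5) / 3! = 210 / 6 = 35.

35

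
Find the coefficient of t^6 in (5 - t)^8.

700

The general term is C(8,j)·(5)^j·(-t)^(8-j); the t^6 term has j = 2.
C(8,2) = 28.
Coefficient = C(8,2) · 5^2 = 28 · 25 = 700.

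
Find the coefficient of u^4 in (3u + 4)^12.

The general term is C(12,j)·(3u)^j·(4)^(12-j); the u^4 term has j = 4.
C(12,4) = 495.
Coefficient = C(12,4) · 3^4 · 4^8 = 495 · 81 · 65536 = 2627665920.

2627665920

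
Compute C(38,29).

C(38,29) = C(38,9) by symmetry.
C(38,9) = (38·37·36·35·34·33·32·31·30) / 9! = 59153663923200 / 362880 = 163011640.

163011640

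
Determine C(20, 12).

125970

C(20,12) = C(20,8) by symmetry.
C(20,8) = (20·19·18·17·16·15·14·13) / 8! = 5079110400 / 40320 = 125970.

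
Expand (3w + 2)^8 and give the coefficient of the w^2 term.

16128

The general term is C(8,j)·(3w)^j·(2)^(8-j); the w^2 term has j = 2.
C(8,2) = 28.
Coefficient = C(8,2) · 3^2 · 2^6 = 28 · 9 · 64 = 16128.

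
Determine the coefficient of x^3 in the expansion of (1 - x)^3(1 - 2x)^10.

Coefficient of x^3 = Σ_{j} C(3,j)·(-1)^j·C(10,3-j)·(-2)^(3-j) for j from 0 to 3.
= (-960) + (-540) + (-60) + (-1) = -1561.

-1561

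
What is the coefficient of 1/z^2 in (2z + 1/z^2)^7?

560

General term: C(7,j)·(2z)^j·(1/z^2)^(7-j), with z-exponent 1j − 2(7−j) = 3j − 14.
Set 3j − 14 = -2: j = 4.
C(7,4) = 35; 2^4 = 16; 1^3 = 1.
Coefficient = 35 · 16 · 1 = 560.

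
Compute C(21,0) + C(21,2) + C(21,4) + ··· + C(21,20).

Even-j terms of row 21 sum to 2^20 = 1048576.

1048576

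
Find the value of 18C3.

816

C(18,3) = (18·17·16) / 3! = 4896 / 6 = 816.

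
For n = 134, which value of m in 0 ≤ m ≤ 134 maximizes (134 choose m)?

67

C(134,m) is maximized at m = 134/2 = 67.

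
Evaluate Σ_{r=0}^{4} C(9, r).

256

1 + 9 + 36 + 84 + 126 = 256.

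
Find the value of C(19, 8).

75582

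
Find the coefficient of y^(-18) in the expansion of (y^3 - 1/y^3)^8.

General term: C(8,j)·(y^3)^j·(-1/y^3)^(8-j), with y-exponent 3j − 3(8−j) = 6j − 24.
Set 6j − 24 = -18: j = 1.
C(8,1) = 8; 1^1 = 1; (-1)^7 = -1.
Coefficient = 8 · 1 · (-1) = -8.

-8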